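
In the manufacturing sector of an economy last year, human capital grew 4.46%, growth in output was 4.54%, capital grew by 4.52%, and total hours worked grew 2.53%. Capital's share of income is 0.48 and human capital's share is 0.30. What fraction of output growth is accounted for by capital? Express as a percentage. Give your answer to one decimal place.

Capital contributed 0.48 × 4.52 = 2.1696 pp.
Share of growth = 2.1696 / 4.54 × 100 = 47.789%.

47.8%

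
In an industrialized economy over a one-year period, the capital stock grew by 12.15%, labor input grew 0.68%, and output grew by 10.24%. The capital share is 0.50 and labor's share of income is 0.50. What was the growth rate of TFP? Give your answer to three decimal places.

Labor's share = 1 − 0.5 = 0.5.
The capital stock: 0.5 × 12.15 = 6.075 pp.
Labor input: 0.5 × 0.68 = 0.34 pp.
TFP growth = 10.24 − 6.415 = 3.825%.

TFP growth was 3.825%.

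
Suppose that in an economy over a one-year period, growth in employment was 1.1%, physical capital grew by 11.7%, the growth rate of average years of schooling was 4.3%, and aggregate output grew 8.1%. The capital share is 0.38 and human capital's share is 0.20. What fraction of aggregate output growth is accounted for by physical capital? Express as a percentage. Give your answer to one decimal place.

Physical capital accounted for 54.9% of growth.

Physical capital contributed 0.38 × 11.7 = 4.446 pp.
Share of growth = 4.446 / 8.1 × 100 = 54.889%.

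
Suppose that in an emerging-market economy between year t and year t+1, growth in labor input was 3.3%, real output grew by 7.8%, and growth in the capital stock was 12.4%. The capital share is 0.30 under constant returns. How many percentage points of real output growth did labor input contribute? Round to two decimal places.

Labor's share = 1 − 0.3 = 0.7.
Contribution = share × growth = 0.7 × 3.3 = 2.31 pp.

2.31 percentage points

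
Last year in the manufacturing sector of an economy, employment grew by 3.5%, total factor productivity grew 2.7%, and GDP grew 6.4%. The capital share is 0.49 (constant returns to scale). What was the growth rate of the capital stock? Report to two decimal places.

The capital stock growth was 3.91%.

Labor's share = 1 − 0.49 = 0.51.
gY = gA + 0.51×3.5 + 0.49×g.
0.49×g = 6.4 − 2.7 − 1.785 = 1.915.
g = 1.915 / 0.49 = 3.9082%.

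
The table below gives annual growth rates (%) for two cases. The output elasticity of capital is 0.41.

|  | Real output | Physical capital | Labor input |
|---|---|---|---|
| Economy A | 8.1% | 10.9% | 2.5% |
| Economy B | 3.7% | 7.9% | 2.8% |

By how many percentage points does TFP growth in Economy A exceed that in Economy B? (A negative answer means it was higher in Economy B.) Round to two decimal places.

3.35 percentage points

Labor's share = 1 − 0.41 = 0.59.
Economy A: TFP = 8.1 − 4.469 − 1.475 = 2.156%.
Economy B: TFP = 3.7 − 3.239 − 1.652 = -1.191%.
Difference = 2.156 − (-1.191) = 3.347 pp.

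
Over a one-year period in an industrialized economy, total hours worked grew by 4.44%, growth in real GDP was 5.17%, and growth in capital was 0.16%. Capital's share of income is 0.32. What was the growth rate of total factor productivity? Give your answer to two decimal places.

2.10%

Labor's share = 1 − 0.32 = 0.68.
Capital: 0.32 × 0.16 = 0.0512 pp.
Total hours worked: 0.68 × 4.44 = 3.0192 pp.
TFP growth = 5.17 − 3.0704 = 2.0996%.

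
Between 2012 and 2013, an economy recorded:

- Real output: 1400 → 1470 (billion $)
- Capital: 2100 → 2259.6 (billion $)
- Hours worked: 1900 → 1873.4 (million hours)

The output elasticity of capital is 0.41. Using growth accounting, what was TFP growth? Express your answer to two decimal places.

2.71%

Real output growth = (1470 − 1400) / 1400 = 5%.
Capital growth = (2259.6 − 2100) / 2100 = 7.6%.
Hours worked growth = (1873.4 − 1900) / 1900 = -1.4%.
Labor's share = 1 − 0.41 = 0.59.
Capital: 0.41 × 7.6 = 3.116 pp.
Hours worked: 0.59 × (-1.4) = -0.826 pp.
TFP growth = 5 − 2.29 = 2.71%.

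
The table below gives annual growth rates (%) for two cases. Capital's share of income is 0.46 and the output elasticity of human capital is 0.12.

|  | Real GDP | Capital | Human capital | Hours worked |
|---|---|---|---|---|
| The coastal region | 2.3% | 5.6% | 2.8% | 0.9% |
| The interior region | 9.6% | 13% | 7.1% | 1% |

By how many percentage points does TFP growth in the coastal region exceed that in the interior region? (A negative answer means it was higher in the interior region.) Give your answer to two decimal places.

Labor's share = 1 − 0.46 − 0.12 = 0.42.
The coastal region: TFP = 2.3 − 2.576 − 0.336 − 0.378 = -0.99%.
The interior region: TFP = 9.6 − 5.98 − 0.852 − 0.42 = 2.348%.
Difference = -0.99 − (2.348) = -3.338 pp.

-3.34 percentage points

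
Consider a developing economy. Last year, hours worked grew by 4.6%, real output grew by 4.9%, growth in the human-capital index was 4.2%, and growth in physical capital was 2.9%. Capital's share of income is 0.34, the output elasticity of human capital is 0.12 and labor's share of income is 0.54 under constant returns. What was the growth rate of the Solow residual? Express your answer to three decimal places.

0.926%

Labor's share = 1 − 0.34 − 0.12 = 0.54.
Physical capital: 0.34 × 2.9 = 0.986 pp.
The human-capital index: 0.12 × 4.2 = 0.504 pp.
Hours worked: 0.54 × 4.6 = 2.484 pp.
TFP growth = 4.9 − 3.974 = 0.926%.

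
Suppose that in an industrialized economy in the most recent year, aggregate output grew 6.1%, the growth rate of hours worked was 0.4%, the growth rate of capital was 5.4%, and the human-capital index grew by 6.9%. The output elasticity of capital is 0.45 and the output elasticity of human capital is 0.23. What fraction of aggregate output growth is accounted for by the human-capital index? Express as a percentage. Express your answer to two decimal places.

The human-capital index contributed 0.23 × 6.9 = 1.587 pp.
Share of growth = 1.587 / 6.1 × 100 = 26.0164%.

26.02%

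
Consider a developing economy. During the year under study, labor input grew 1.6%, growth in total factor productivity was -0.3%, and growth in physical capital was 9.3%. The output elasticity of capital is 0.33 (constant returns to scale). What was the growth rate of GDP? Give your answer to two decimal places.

Labor's share = 1 − 0.33 = 0.67.
Physical capital: 0.33 × 9.3 = 3.069 pp.
Labor input: 0.67 × 1.6 = 1.072 pp.
Output growth = -0.3 + 4.141 = 3.841%.

3.84%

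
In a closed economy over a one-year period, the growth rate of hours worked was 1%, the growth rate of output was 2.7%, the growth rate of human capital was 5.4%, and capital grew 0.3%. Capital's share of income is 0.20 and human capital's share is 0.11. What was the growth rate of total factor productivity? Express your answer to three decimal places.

Labor's share = 1 − 0.2 − 0.11 = 0.69.
Capital: 0.2 × 0.3 = 0.06 pp.
Human capital: 0.11 × 5.4 = 0.594 pp.
Hours worked: 0.69 × 1 = 0.69 pp.
TFP growth = 2.7 − 1.344 = 1.356%.

1.356%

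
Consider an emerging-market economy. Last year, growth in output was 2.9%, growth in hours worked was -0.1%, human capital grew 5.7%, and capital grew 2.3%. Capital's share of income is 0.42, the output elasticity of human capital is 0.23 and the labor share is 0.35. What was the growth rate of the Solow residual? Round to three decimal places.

Labor's share = 1 − 0.42 − 0.23 = 0.35.
Capital: 0.42 × 2.3 = 0.966 pp.
Human capital: 0.23 × 5.7 = 1.311 pp.
Hours worked: 0.35 × (-0.1) = -0.035 pp.
TFP growth = 2.9 − 2.242 = 0.658%.

0.658%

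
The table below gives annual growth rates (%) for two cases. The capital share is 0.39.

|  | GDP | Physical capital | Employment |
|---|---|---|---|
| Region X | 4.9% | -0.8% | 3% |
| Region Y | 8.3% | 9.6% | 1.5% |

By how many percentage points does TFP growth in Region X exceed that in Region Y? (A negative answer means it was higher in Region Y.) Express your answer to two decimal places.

Labor's share = 1 − 0.39 = 0.61.
Region X: TFP = 4.9 + 0.312 − 1.83 = 3.382%.
Region Y: TFP = 8.3 − 3.744 − 0.915 = 3.641%.
Difference = 3.382 − (3.641) = -0.259 pp.

-0.26 percentage points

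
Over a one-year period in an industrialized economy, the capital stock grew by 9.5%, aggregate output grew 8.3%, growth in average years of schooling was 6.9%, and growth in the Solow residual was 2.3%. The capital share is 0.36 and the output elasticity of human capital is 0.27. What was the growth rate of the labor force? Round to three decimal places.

1.938%

Labor's share = 1 − 0.36 − 0.27 = 0.37.
gY = gA + 0.36×9.5 + 0.27×6.9 + 0.37×g.
0.37×g = 8.3 − 2.3 − 5.283 = 0.717.
g = 0.717 / 0.37 = 1.93784%.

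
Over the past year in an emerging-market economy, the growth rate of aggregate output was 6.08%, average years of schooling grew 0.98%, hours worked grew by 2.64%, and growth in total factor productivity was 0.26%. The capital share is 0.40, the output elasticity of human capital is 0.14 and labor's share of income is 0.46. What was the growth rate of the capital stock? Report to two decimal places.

Labor's share = 1 − 0.4 − 0.14 = 0.46.
gY = gA + 0.14×0.98 + 0.46×2.64 + 0.4×g.
0.4×g = 6.08 − 0.26 − 1.3516 = 4.4684.
g = 4.4684 / 0.4 = 11.171%.

11.17%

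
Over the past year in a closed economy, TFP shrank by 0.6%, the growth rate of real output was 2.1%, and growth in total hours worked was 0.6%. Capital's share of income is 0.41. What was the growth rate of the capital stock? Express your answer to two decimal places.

The capital stock grew 5.72%.

Labor's share = 1 − 0.41 = 0.59.
gY = gA + 0.59×0.6 + 0.41×g.
0.41×g = 2.1 + 0.6 − 0.354 = 2.346.
g = 2.346 / 0.41 = 5.722%.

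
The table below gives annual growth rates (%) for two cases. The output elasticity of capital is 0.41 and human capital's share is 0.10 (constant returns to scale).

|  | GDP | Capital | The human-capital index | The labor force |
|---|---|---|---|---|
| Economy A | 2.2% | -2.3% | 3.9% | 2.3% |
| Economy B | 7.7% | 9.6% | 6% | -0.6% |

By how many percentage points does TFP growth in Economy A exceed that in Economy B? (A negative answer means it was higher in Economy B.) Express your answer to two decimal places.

-1.83 percentage points

Labor's share = 1 − 0.41 − 0.1 = 0.49.
Economy A: TFP = 2.2 + 0.943 − 0.39 − 1.127 = 1.626%.
Economy B: TFP = 7.7 − 3.936 − 0.6 + 0.294 = 3.458%.
Difference = 1.626 − (3.458) = -1.832 pp.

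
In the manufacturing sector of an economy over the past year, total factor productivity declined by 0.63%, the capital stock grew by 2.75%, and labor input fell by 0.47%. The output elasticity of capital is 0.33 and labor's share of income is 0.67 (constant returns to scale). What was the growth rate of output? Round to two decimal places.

Labor's share = 1 − 0.33 = 0.67.
The capital stock: 0.33 × 2.75 = 0.9075 pp.
Labor input: 0.67 × (-0.47) = -0.3149 pp.
Output growth = -0.63 + 0.5926 = -0.0374%.

-0.04%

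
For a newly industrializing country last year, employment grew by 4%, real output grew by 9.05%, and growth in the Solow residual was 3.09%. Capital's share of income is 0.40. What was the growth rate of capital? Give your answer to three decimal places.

Capital growth was 8.900%.

Labor's share = 1 − 0.4 = 0.6.
gY = gA + 0.6×4 + 0.4×g.
0.4×g = 9.05 − 3.09 − 2.4 = 3.56.
g = 3.56 / 0.4 = 8.9%.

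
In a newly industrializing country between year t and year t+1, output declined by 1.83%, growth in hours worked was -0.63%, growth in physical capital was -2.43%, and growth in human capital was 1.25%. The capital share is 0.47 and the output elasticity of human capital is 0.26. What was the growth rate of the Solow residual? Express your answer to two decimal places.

-0.84%

Labor's share = 1 − 0.47 − 0.26 = 0.27.
Physical capital: 0.47 × (-2.43) = -1.1421 pp.
Human capital: 0.26 × 1.25 = 0.325 pp.
Hours worked: 0.27 × (-0.63) = -0.1701 pp.
TFP growth = -1.83 + 0.9872 = -0.8428%.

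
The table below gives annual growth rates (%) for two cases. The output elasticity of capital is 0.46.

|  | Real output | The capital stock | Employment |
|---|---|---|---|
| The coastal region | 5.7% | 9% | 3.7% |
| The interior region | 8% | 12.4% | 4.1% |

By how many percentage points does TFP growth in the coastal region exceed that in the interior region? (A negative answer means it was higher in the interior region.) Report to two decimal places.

Labor's share = 1 − 0.46 = 0.54.
The coastal region: TFP = 5.7 − 4.14 − 1.998 = -0.438%.
The interior region: TFP = 8 − 5.704 − 2.214 = 0.082%.
Difference = -0.438 − (0.082) = -0.52 pp.

-0.52 percentage points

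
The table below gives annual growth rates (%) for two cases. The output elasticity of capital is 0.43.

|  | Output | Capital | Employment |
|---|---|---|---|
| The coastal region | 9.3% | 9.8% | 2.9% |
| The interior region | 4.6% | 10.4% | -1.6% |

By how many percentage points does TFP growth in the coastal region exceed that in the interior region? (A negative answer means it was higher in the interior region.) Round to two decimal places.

2.39 percentage points

Labor's share = 1 − 0.43 = 0.57.
The coastal region: TFP = 9.3 − 4.214 − 1.653 = 3.433%.
The interior region: TFP = 4.6 − 4.472 + 0.912 = 1.04%.
Difference = 3.433 − (1.04) = 2.393 pp.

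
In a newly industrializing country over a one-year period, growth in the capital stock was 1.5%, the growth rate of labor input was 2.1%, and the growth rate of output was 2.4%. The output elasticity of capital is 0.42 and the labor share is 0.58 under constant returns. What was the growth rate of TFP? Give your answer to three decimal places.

0.552%

Labor's share = 1 − 0.42 = 0.58.
The capital stock: 0.42 × 1.5 = 0.63 pp.
Labor input: 0.58 × 2.1 = 1.218 pp.
TFP growth = 2.4 − 1.848 = 0.552%.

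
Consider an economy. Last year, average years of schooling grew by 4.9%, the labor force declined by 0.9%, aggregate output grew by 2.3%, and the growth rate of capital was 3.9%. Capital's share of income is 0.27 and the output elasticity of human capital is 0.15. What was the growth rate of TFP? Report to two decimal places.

Labor's share = 1 − 0.27 − 0.15 = 0.58.
Capital: 0.27 × 3.9 = 1.053 pp.
Average years of schooling: 0.15 × 4.9 = 0.735 pp.
The labor force: 0.58 × (-0.9) = -0.522 pp.
TFP growth = 2.3 − 1.266 = 1.034%.

TFP growth was 1.03%.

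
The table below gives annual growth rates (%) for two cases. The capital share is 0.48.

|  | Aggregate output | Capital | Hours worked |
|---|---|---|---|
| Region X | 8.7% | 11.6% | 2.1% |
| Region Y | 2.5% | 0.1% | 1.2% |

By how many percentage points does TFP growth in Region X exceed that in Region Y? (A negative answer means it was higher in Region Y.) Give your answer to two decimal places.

0.21 percentage points

Labor's share = 1 − 0.48 = 0.52.
Region X: TFP = 8.7 − 5.568 − 1.092 = 2.04%.
Region Y: TFP = 2.5 − 0.048 − 0.624 = 1.828%.
Difference = 2.04 − (1.828) = 0.212 pp.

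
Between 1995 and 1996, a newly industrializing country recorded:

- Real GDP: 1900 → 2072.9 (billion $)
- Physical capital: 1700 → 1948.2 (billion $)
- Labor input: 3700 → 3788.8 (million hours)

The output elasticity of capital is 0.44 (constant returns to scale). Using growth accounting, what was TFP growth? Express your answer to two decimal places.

Real GDP growth = (2072.9 − 1900) / 1900 = 9.1%.
Physical capital growth = (1948.2 − 1700) / 1700 = 14.6%.
Labor input growth = (3788.8 − 3700) / 3700 = 2.4%.
Labor's share = 1 − 0.44 = 0.56.
Physical capital: 0.44 × 14.6 = 6.424 pp.
Labor input: 0.56 × 2.4 = 1.344 pp.
TFP growth = 9.1 − 7.768 = 1.332%.

1.33%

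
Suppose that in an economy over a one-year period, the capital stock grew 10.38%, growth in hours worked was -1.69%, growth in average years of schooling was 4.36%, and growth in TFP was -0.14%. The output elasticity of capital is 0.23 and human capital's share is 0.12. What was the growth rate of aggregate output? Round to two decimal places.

Labor's share = 1 − 0.23 − 0.12 = 0.65.
The capital stock: 0.23 × 10.38 = 2.3874 pp.
Average years of schooling: 0.12 × 4.36 = 0.5232 pp.
Hours worked: 0.65 × (-1.69) = -1.0985 pp.
Output growth = -0.14 + 1.8121 = 1.6721%.

1.67%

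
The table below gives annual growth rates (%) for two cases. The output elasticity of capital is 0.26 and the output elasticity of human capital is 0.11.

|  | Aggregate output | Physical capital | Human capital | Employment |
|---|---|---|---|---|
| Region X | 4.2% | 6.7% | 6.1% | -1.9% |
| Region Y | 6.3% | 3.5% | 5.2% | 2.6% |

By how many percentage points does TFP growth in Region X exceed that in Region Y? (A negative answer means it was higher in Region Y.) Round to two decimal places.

Labor's share = 1 − 0.26 − 0.11 = 0.63.
Region X: TFP = 4.2 − 1.742 − 0.671 + 1.197 = 2.984%.
Region Y: TFP = 6.3 − 0.91 − 0.572 − 1.638 = 3.18%.
Difference = 2.984 − (3.18) = -0.196 pp.

-0.20 percentage points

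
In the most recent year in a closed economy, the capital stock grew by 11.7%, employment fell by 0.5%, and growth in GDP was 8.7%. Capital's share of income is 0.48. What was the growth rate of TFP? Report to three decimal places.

TFP growth was 3.344%.

Labor's share = 1 − 0.48 = 0.52.
The capital stock: 0.48 × 11.7 = 5.616 pp.
Employment: 0.52 × (-0.5) = -0.26 pp.
TFP growth = 8.7 − 5.356 = 3.344%.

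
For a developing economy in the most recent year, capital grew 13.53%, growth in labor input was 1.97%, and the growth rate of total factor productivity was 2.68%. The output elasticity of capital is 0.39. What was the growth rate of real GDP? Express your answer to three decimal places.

Labor's share = 1 − 0.39 = 0.61.
Capital: 0.39 × 13.53 = 5.2767 pp.
Labor input: 0.61 × 1.97 = 1.2017 pp.
Output growth = 2.68 + 6.4784 = 9.1584%.

9.158%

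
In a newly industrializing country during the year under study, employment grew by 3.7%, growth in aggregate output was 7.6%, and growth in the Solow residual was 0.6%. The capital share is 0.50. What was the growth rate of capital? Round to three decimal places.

Labor's share = 1 − 0.5 = 0.5.
gY = gA + 0.5×3.7 + 0.5×g.
0.5×g = 7.6 − 0.6 − 1.85 = 5.15.
g = 5.15 / 0.5 = 10.3%.

10.300%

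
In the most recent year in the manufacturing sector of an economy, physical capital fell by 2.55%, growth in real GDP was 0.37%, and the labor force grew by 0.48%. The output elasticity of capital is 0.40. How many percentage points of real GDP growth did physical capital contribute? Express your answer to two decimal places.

-1.02 pp

Contribution = share × growth = 0.4 × (-2.55) = -1.02 pp.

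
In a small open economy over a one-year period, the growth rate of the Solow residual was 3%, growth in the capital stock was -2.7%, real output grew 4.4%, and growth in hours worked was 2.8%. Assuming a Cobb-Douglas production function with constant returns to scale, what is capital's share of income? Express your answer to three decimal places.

α = 0.255

gY = gA + α·gK + (1−α)·gL, so gY − gA − gL = α(gK − gL).
4.4 − 3 − 2.8 = α × (-2.7 − 2.8).
-1.4 = -5.5 α, so α = 0.25455.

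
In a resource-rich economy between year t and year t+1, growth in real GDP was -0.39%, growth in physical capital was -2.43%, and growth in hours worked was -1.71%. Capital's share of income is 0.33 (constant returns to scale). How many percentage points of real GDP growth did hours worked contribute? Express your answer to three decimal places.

Labor's share = 1 − 0.33 = 0.67.
Contribution = share × growth = 0.67 × (-1.71) = -1.1457 pp.

-1.146 percentage points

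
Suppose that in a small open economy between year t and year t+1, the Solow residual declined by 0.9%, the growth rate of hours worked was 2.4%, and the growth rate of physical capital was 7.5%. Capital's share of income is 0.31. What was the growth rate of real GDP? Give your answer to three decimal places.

Real GDP growth was 3.081%.

Labor's share = 1 − 0.31 = 0.69.
Physical capital: 0.31 × 7.5 = 2.325 pp.
Hours worked: 0.69 × 2.4 = 1.656 pp.
Output growth = -0.9 + 3.981 = 3.081%.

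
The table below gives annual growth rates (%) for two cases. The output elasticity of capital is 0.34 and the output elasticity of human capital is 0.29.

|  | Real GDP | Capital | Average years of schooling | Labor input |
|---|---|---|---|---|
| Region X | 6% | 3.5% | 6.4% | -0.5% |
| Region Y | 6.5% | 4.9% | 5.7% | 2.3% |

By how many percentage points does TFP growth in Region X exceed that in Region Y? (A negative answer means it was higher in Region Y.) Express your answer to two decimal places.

0.81 percentage points

Labor's share = 1 − 0.34 − 0.29 = 0.37.
Region X: TFP = 6 − 1.19 − 1.856 + 0.185 = 3.139%.
Region Y: TFP = 6.5 − 1.666 − 1.653 − 0.851 = 2.33%.
Difference = 3.139 − (2.33) = 0.809 pp.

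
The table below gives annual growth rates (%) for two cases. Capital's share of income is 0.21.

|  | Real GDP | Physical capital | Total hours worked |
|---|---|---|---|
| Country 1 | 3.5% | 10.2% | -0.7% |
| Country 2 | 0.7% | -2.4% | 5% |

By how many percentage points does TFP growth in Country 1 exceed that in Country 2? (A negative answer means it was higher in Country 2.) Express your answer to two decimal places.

4.66 percentage points

Labor's share = 1 − 0.21 = 0.79.
Country 1: TFP = 3.5 − 2.142 + 0.553 = 1.911%.
Country 2: TFP = 0.7 + 0.504 − 3.95 = -2.746%.
Difference = 1.911 − (-2.746) = 4.657 pp.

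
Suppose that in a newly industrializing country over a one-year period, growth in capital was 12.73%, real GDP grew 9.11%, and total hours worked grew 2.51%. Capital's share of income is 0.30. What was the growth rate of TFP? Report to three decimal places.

Labor's share = 1 − 0.3 = 0.7.
Capital: 0.3 × 12.73 = 3.819 pp.
Total hours worked: 0.7 × 2.51 = 1.757 pp.
TFP growth = 9.11 − 5.576 = 3.534%.

TFP grew 3.534%.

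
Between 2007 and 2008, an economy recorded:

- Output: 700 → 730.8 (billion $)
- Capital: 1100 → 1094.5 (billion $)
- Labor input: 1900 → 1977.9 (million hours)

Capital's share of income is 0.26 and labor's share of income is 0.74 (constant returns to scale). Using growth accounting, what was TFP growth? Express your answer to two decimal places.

1.50%

Output growth = (730.8 − 700) / 700 = 4.4%.
Capital growth = (1094.5 − 1100) / 1100 = -0.5%.
Labor input growth = (1977.9 − 1900) / 1900 = 4.1%.
Labor's share = 1 − 0.26 = 0.74.
Capital: 0.26 × (-0.5) = -0.13 pp.
Labor input: 0.74 × 4.1 = 3.034 pp.
TFP growth = 4.4 − 2.904 = 1.496%.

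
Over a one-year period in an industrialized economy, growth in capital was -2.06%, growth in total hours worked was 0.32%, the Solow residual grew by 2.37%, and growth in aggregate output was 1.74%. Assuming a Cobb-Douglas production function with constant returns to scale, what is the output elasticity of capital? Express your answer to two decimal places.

The output elasticity of capital is 0.40.

gY = gA + α·gK + (1−α)·gL, so gY − gA − gL = α(gK − gL).
1.74 − 2.37 − 0.32 = α × (-2.06 − 0.32).
-0.95 = -2.38 α, so α = 0.3992.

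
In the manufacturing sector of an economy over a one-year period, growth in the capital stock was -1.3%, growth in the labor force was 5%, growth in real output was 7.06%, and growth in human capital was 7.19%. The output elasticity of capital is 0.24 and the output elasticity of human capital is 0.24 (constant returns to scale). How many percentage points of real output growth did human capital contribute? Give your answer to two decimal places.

Contribution = share × growth = 0.24 × 7.19 = 1.7256 pp.

1.73 pp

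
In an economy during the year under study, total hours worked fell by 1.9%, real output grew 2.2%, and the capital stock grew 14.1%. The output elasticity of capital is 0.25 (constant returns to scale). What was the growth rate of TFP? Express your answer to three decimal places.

0.100%

Labor's share = 1 − 0.25 = 0.75.
The capital stock: 0.25 × 14.1 = 3.525 pp.
Total hours worked: 0.75 × (-1.9) = -1.425 pp.
TFP growth = 2.2 − 2.1 = 0.1%.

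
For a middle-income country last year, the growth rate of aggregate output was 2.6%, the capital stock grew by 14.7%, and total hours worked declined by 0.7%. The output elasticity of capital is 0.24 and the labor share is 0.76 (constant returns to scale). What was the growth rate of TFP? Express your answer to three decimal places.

-0.396%

Labor's share = 1 − 0.24 = 0.76.
The capital stock: 0.24 × 14.7 = 3.528 pp.
Total hours worked: 0.76 × (-0.7) = -0.532 pp.
TFP growth = 2.6 − 2.996 = -0.396%.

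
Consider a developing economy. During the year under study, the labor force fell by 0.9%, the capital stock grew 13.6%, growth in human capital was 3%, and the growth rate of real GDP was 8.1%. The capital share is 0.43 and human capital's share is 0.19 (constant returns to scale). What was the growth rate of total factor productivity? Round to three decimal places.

2.024%

Labor's share = 1 − 0.43 − 0.19 = 0.38.
The capital stock: 0.43 × 13.6 = 5.848 pp.
Human capital: 0.19 × 3 = 0.57 pp.
The labor force: 0.38 × (-0.9) = -0.342 pp.
TFP growth = 8.1 − 6.076 = 2.024%.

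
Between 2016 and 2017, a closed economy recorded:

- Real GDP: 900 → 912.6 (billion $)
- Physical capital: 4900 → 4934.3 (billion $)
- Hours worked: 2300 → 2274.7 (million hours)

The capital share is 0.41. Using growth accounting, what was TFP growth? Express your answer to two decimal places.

1.76%

Real GDP growth = (912.6 − 900) / 900 = 1.4%.
Physical capital growth = (4934.3 − 4900) / 4900 = 0.7%.
Hours worked growth = (2274.7 − 2300) / 2300 = -1.1%.
Labor's share = 1 − 0.41 = 0.59.
Physical capital: 0.41 × 0.7 = 0.287 pp.
Hours worked: 0.59 × (-1.1) = -0.649 pp.
TFP growth = 1.4 + 0.362 = 1.762%.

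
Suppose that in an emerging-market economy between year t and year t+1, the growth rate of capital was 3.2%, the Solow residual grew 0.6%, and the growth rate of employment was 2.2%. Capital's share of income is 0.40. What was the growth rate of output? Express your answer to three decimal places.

3.200%

Labor's share = 1 − 0.4 = 0.6.
Capital: 0.4 × 3.2 = 1.28 pp.
Employment: 0.6 × 2.2 = 1.32 pp.
Output growth = 0.6 + 2.6 = 3.2%.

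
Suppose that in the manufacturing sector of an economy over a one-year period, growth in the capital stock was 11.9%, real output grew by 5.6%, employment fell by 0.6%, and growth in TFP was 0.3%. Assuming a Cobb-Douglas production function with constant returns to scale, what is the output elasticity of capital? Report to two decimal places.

The output elasticity of capital is 0.47.

gY = gA + α·gK + (1−α)·gL, so gY − gA − gL = α(gK − gL).
5.6 − 0.3 + 0.6 = α × (11.9 − (-0.6)).
5.9 = 12.5 α, so α = 0.472.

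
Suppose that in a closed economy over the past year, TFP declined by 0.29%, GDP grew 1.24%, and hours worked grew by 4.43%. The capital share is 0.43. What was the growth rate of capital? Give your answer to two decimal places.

Labor's share = 1 − 0.43 = 0.57.
gY = gA + 0.57×4.43 + 0.43×g.
0.43×g = 1.24 + 0.29 − 2.5251 = -0.9951.
g = -0.9951 / 0.43 = -2.3142%.

-2.31%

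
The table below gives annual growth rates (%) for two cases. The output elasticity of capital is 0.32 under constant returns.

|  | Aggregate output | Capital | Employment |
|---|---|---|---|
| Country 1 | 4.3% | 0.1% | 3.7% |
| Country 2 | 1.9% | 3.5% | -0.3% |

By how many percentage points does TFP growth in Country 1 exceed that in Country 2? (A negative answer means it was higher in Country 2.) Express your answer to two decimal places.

0.77 percentage points

Labor's share = 1 − 0.32 = 0.68.
Country 1: TFP = 4.3 − 0.032 − 2.516 = 1.752%.
Country 2: TFP = 1.9 − 1.12 + 0.204 = 0.984%.
Difference = 1.752 − (0.984) = 0.768 pp.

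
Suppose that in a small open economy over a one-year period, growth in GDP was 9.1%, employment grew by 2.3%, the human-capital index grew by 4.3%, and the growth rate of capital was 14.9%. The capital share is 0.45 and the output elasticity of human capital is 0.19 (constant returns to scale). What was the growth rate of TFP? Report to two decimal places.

Labor's share = 1 − 0.45 − 0.19 = 0.36.
Capital: 0.45 × 14.9 = 6.705 pp.
The human-capital index: 0.19 × 4.3 = 0.817 pp.
Employment: 0.36 × 2.3 = 0.828 pp.
TFP growth = 9.1 − 8.35 = 0.75%.

0.75%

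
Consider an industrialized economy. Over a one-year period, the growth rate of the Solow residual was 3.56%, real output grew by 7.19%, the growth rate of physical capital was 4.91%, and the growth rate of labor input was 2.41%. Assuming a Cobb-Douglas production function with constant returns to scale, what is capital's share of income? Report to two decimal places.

gY = gA + α·gK + (1−α)·gL, so gY − gA − gL = α(gK − gL).
7.19 − 3.56 − 2.41 = α × (4.91 − 2.41).
1.22 = 2.5 α, so α = 0.488.

0.49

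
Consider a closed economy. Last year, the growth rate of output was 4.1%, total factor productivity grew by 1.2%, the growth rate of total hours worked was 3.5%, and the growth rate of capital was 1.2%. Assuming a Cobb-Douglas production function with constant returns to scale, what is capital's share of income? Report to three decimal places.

0.261

gY = gA + α·gK + (1−α)·gL, so gY − gA − gL = α(gK − gL).
4.1 − 1.2 − 3.5 = α × (1.2 − 3.5).
-0.6 = -2.3 α, so α = 0.26087.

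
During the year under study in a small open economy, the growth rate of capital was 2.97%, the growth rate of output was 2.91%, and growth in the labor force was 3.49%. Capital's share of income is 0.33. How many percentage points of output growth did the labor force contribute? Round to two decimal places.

Labor's share = 1 − 0.33 = 0.67.
Contribution = share × growth = 0.67 × 3.49 = 2.3383 pp.

2.34 percentage points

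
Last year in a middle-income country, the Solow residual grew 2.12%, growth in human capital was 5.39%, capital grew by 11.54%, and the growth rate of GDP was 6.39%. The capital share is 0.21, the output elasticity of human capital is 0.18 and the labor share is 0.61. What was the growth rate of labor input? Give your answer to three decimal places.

Labor's share = 1 − 0.21 − 0.18 = 0.61.
gY = gA + 0.21×11.54 + 0.18×5.39 + 0.61×g.
0.61×g = 6.39 − 2.12 − 3.3936 = 0.8764.
g = 0.8764 / 0.61 = 1.43672%.

1.437%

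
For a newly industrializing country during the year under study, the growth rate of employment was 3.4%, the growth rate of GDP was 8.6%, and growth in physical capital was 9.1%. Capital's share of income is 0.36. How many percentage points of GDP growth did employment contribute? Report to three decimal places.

2.176 percentage points

Labor's share = 1 − 0.36 = 0.64.
Contribution = share × growth = 0.64 × 3.4 = 2.176 pp.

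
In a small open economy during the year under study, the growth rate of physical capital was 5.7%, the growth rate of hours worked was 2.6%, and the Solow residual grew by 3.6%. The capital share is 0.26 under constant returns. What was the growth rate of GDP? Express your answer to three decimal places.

GDP grew 7.006%.

Labor's share = 1 − 0.26 = 0.74.
Physical capital: 0.26 × 5.7 = 1.482 pp.
Hours worked: 0.74 × 2.6 = 1.924 pp.
Output growth = 3.6 + 3.406 = 7.006%.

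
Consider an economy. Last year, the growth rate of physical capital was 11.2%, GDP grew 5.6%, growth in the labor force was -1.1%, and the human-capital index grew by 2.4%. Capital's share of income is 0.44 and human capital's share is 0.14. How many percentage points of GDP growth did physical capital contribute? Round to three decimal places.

4.928

Contribution = share × growth = 0.44 × 11.2 = 4.928 pp.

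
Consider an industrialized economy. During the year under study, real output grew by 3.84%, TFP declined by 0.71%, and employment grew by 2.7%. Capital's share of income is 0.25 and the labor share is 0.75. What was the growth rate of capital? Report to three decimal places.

Labor's share = 1 − 0.25 = 0.75.
gY = gA + 0.75×2.7 + 0.25×g.
0.25×g = 3.84 + 0.71 − 2.025 = 2.525.
g = 2.525 / 0.25 = 10.1%.

Capital growth was 10.100%.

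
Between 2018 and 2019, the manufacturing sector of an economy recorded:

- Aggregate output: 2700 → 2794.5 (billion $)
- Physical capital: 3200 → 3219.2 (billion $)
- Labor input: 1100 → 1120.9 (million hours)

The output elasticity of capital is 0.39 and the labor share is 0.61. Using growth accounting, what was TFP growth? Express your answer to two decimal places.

2.11%

Aggregate output growth = (2794.5 − 2700) / 2700 = 3.5%.
Physical capital growth = (3219.2 − 3200) / 3200 = 0.6%.
Labor input growth = (1120.9 − 1100) / 1100 = 1.9%.
Labor's share = 1 − 0.39 = 0.61.
Physical capital: 0.39 × 0.6 = 0.234 pp.
Labor input: 0.61 × 1.9 = 1.159 pp.
TFP growth = 3.5 − 1.393 = 2.107%.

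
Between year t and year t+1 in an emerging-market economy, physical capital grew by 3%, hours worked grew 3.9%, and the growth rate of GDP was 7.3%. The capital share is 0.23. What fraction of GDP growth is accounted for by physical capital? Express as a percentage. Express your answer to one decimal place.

Physical capital contributed 0.23 × 3 = 0.69 pp.
Share of growth = 0.69 / 7.3 × 100 = 9.452%.

9.5%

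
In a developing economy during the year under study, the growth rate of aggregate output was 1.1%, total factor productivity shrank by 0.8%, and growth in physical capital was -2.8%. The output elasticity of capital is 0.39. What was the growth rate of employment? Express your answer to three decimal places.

4.905%

Labor's share = 1 − 0.39 = 0.61.
gY = gA + 0.39×(-2.8) + 0.61×g.
0.61×g = 1.1 + 0.8 + 1.092 = 2.992.
g = 2.992 / 0.61 = 4.90492%.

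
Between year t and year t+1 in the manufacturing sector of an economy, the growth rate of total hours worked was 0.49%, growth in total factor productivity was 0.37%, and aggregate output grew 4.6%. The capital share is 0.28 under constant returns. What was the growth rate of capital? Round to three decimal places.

Labor's share = 1 − 0.28 = 0.72.
gY = gA + 0.72×0.49 + 0.28×g.
0.28×g = 4.6 − 0.37 − 0.3528 = 3.8772.
g = 3.8772 / 0.28 = 13.84714%.

Capital growth was 13.847%.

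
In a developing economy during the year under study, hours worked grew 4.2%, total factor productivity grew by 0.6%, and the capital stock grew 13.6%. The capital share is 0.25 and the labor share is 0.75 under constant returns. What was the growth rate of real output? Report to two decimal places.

Labor's share = 1 − 0.25 = 0.75.
The capital stock: 0.25 × 13.6 = 3.4 pp.
Hours worked: 0.75 × 4.2 = 3.15 pp.
Output growth = 0.6 + 6.55 = 7.15%.

7.15%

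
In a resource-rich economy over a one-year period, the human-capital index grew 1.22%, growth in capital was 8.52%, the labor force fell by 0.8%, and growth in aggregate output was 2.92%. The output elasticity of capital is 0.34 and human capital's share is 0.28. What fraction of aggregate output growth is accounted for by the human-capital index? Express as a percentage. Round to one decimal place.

The human-capital index contributed 0.28 × 1.22 = 0.3416 pp.
Share of growth = 0.3416 / 2.92 × 100 = 11.699%.

11.7%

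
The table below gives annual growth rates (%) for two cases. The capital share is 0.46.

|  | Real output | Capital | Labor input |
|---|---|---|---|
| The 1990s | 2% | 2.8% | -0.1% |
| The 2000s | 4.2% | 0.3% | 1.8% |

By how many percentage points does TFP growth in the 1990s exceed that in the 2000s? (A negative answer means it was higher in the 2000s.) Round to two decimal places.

Labor's share = 1 − 0.46 = 0.54.
The 1990s: TFP = 2 − 1.288 + 0.054 = 0.766%.
The 2000s: TFP = 4.2 − 0.138 − 0.972 = 3.09%.
Difference = 0.766 − (3.09) = -2.324 pp.

-2.32 percentage points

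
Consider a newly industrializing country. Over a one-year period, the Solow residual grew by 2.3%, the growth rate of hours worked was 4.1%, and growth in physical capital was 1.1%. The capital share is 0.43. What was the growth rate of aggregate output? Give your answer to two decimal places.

Aggregate output grew 5.11%.

Labor's share = 1 − 0.43 = 0.57.
Physical capital: 0.43 × 1.1 = 0.473 pp.
Hours worked: 0.57 × 4.1 = 2.337 pp.
Output growth = 2.3 + 2.81 = 5.11%.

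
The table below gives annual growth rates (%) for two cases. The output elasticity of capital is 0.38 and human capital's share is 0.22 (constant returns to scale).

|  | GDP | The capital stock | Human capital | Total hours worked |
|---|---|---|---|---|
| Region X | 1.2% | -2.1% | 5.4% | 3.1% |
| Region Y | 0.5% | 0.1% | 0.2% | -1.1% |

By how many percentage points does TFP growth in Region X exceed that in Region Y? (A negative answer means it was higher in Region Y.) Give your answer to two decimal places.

Labor's share = 1 − 0.38 − 0.22 = 0.4.
Region X: TFP = 1.2 + 0.798 − 1.188 − 1.24 = -0.43%.
Region Y: TFP = 0.5 − 0.038 − 0.044 + 0.44 = 0.858%.
Difference = -0.43 − (0.858) = -1.288 pp.

-1.29 percentage points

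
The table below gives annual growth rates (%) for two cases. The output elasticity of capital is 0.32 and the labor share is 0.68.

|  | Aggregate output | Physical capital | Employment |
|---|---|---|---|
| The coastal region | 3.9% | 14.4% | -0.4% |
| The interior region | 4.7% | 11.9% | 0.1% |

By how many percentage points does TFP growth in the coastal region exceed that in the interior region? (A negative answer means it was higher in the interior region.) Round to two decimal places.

-1.26 percentage points

Labor's share = 1 − 0.32 = 0.68.
The coastal region: TFP = 3.9 − 4.608 + 0.272 = -0.436%.
The interior region: TFP = 4.7 − 3.808 − 0.068 = 0.824%.
Difference = -0.436 − (0.824) = -1.26 pp.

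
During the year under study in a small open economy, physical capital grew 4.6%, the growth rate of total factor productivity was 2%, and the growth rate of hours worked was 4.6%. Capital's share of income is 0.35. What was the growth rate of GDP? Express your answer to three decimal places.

GDP growth was 6.600%.

Labor's share = 1 − 0.35 = 0.65.
Physical capital: 0.35 × 4.6 = 1.61 pp.
Hours worked: 0.65 × 4.6 = 2.99 pp.
Output growth = 2 + 4.6 = 6.6%.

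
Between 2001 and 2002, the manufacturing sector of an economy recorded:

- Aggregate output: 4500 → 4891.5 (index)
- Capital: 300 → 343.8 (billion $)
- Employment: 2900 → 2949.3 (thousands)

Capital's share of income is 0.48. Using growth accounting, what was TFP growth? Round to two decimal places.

Aggregate output growth = (4891.5 − 4500) / 4500 = 8.7%.
Capital growth = (343.8 − 300) / 300 = 14.6%.
Employment growth = (2949.3 − 2900) / 2900 = 1.7%.
Labor's share = 1 − 0.48 = 0.52.
Capital: 0.48 × 14.6 = 7.008 pp.
Employment: 0.52 × 1.7 = 0.884 pp.
TFP growth = 8.7 − 7.892 = 0.808%.

TFP grew 0.81%.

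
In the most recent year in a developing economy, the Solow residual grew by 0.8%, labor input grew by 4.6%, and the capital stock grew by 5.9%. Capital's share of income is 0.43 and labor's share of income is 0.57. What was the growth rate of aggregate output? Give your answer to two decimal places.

5.96%

Labor's share = 1 − 0.43 = 0.57.
The capital stock: 0.43 × 5.9 = 2.537 pp.
Labor input: 0.57 × 4.6 = 2.622 pp.
Output growth = 0.8 + 5.159 = 5.959%.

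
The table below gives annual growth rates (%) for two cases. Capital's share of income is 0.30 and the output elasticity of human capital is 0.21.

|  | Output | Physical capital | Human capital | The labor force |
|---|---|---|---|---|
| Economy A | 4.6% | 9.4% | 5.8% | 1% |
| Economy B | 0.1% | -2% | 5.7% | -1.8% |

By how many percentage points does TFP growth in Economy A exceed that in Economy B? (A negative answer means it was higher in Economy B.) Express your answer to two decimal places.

-0.31 percentage points

Labor's share = 1 − 0.3 − 0.21 = 0.49.
Economy A: TFP = 4.6 − 2.82 − 1.218 − 0.49 = 0.072%.
Economy B: TFP = 0.1 + 0.6 − 1.197 + 0.882 = 0.385%.
Difference = 0.072 − (0.385) = -0.313 pp.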